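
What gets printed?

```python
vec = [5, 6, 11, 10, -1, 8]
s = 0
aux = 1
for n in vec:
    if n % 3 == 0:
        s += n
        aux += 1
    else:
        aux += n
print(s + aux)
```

n=5: not %3==0; aux=6
n=6: %3==0, s = 0+6 = 6; aux=7
n=11: not %3==0; aux=18
n=10: not %3==0; aux=28
n=-1: not %3==0; aux=27
n=8: not %3==0; aux=35
s+aux = 6+35 = 41

41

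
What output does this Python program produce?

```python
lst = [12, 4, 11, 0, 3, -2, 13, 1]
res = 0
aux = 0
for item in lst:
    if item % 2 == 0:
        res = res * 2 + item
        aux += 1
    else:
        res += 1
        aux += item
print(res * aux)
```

item=12: even, res = 0*2+12 = 12; aux=1
item=4: even, res = 12*2+4 = 28; aux=2
item=11: not even, res = 28+1 = 29; aux=13
item=0: even, res = 29*2+0 = 58; aux=14
item=3: not even, res = 58+1 = 59; aux=17
item=-2: even, res = 59*2+(-2) = 116; aux=18
item=13: not even, res = 116+1 = 117; aux=31
item=1: not even, res = 117+1 = 118; aux=32
res*aux = 118*32 = 3776

3776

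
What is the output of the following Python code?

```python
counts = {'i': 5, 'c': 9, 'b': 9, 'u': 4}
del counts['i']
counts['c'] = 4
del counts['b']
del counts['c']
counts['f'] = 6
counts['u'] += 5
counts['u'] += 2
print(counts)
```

{'u': 11, 'f': 6}

del 'i' → {'c': 9, 'b': 9, 'u': 4}
counts['c'] = 4 → {'c': 4, 'b': 9, 'u': 4}
del 'b' → {'c': 4, 'u': 4}
del 'c' → {'u': 4}
counts['f'] = 6 → {'u': 4, 'f': 6}
counts['u'] = 4+5 = 9 → {'u': 9, 'f': 6}
counts['u'] = 9+2 = 11 → {'u': 11, 'f': 6}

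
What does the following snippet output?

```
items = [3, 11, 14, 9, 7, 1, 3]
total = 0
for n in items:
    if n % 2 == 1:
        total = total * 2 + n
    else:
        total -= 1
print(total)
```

n=3: odd, total = 0*2+3 = 3
n=11: odd, total = 3*2+11 = 17
n=14: not odd, total = 17-1 = 16
n=9: odd, total = 16*2+9 = 41
n=7: odd, total = 41*2+7 = 89
n=1: odd, total = 89*2+1 = 179
n=3: odd, total = 179*2+3 = 361

361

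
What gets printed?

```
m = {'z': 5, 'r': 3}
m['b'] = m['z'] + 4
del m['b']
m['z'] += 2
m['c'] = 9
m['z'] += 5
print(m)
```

{'z': 12, 'r': 3, 'c': 9}

m['b'] = m['z']+4 = 9 → {'z': 5, 'r': 3, 'b': 9}
del 'b' → {'z': 5, 'r': 3}
m['z'] = 5+2 = 7 → {'z': 7, 'r': 3}
m['c'] = 9 → {'z': 7, 'r': 3, 'c': 9}
m['z'] = 7+5 = 12 → {'z': 12, 'r': 3, 'c': 9}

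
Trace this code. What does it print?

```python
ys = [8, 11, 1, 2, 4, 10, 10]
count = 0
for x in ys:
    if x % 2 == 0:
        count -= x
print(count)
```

x=8: even, count = 0-8 = -8
x=11: not even
x=1: not even
x=2: even, count = (-8)-2 = -10
x=4: even, count = (-10)-4 = -14
x=10: even, count = (-14)-10 = -24
x=10: even, count = (-24)-10 = -34

-34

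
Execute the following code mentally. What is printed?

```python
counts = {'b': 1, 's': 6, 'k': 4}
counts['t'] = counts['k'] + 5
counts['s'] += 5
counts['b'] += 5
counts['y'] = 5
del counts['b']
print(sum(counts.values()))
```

counts['t'] = counts['k']+5 = 9 → {'b': 1, 's': 6, 'k': 4, 't': 9}
counts['s'] = 6+5 = 11 → {'b': 1, 's': 11, 'k': 4, 't': 9}
counts['b'] = 1+5 = 6 → {'b': 6, 's': 11, 'k': 4, 't': 9}
counts['y'] = 5 → {'b': 6, 's': 11, 'k': 4, 't': 9, 'y': 5}
del 'b' → {'s': 11, 'k': 4, 't': 9, 'y': 5}
sum of values = 29

29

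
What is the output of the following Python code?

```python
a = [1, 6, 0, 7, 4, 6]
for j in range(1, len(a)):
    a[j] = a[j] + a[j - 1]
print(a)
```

j=1: a[1] = 6+1 = 7 → [1, 7, 0, 7, 4, 6]
j=2: a[2] = 0+7 = 7 → [1, 7, 7, 7, 4, 6]
j=3: a[3] = 7+7 = 14 → [1, 7, 7, 14, 4, 6]
j=4: a[4] = 4+14 = 18 → [1, 7, 7, 14, 18, 6]
j=5: a[5] = 6+18 = 24 → [1, 7, 7, 14, 18, 24]

[1, 7, 7, 14, 18, 24]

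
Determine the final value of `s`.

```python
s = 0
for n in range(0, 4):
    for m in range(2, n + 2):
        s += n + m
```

n=1,m=2: s = 0+3 = 3
n=2,m=2: s = 3+4 = 7
n=2,m=3: s = 7+5 = 12
n=3,m=2: s = 12+5 = 17
n=3,m=3: s = 17+6 = 23
n=3,m=4: s = 23+7 = 30

30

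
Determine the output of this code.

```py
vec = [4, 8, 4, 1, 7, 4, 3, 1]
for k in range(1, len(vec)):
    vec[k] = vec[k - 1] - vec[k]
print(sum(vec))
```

-100

k=1: vec[1] = 4-8 = -4 → [4, -4, 4, 1, 7, 4, 3, 1]
k=2: vec[2] = (-4)-4 = -8 → [4, -4, -8, 1, 7, 4, 3, 1]
k=3: vec[3] = (-8)-1 = -9 → [4, -4, -8, -9, 7, 4, 3, 1]
k=4: vec[4] = (-9)-7 = -16 → [4, -4, -8, -9, -16, 4, 3, 1]
k=5: vec[5] = (-16)-4 = -20 → [4, -4, -8, -9, -16, -20, 3, 1]
k=6: vec[6] = (-20)-3 = -23 → [4, -4, -8, -9, -16, -20, -23, 1]
k=7: vec[7] = (-23)-1 = -24 → [4, -4, -8, -9, -16, -20, -23, -24]
sum = -100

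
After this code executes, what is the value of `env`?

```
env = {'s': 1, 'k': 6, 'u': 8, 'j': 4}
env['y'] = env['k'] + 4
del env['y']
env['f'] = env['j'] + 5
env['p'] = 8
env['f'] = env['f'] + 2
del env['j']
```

env['y'] = env['k']+4 = 10 → {'s': 1, 'k': 6, 'u': 8, 'j': 4, 'y': 10}
del 'y' → {'s': 1, 'k': 6, 'u': 8, 'j': 4}
env['f'] = env['j']+5 = 9 → {'s': 1, 'k': 6, 'u': 8, 'j': 4, 'f': 9}
env['p'] = 8 → {'s': 1, 'k': 6, 'u': 8, 'j': 4, 'f': 9, 'p': 8}
env['f'] = env['f']+2 = 11 → {'s': 1, 'k': 6, 'u': 8, 'j': 4, 'f': 11, 'p': 8}
del 'j' → {'s': 1, 'k': 6, 'u': 8, 'f': 11, 'p': 8}

{'s': 1, 'k': 6, 'u': 8, 'f': 11, 'p': 8}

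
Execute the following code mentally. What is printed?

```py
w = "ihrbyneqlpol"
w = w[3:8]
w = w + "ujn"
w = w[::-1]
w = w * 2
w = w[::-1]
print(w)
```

bynequjnbynequjn

slice [3:8] → 'byneq'
+ 'ujn' → 'bynequjn'
reverse → 'njuqenyb'
repeat ×2 → 'njuqenybnjuqenyb'
reverse → 'bynequjnbynequjn'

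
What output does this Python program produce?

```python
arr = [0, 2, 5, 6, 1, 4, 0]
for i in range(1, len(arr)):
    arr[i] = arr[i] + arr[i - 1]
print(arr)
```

[0, 2, 7, 13, 14, 18, 18]

i=1: arr[1] = 2+0 = 2 → [0, 2, 5, 6, 1, 4, 0]
i=2: arr[2] = 5+2 = 7 → [0, 2, 7, 6, 1, 4, 0]
i=3: arr[3] = 6+7 = 13 → [0, 2, 7, 13, 1, 4, 0]
i=4: arr[4] = 1+13 = 14 → [0, 2, 7, 13, 14, 4, 0]
i=5: arr[5] = 4+14 = 18 → [0, 2, 7, 13, 14, 18, 0]
i=6: arr[6] = 0+18 = 18 → [0, 2, 7, 13, 14, 18, 18]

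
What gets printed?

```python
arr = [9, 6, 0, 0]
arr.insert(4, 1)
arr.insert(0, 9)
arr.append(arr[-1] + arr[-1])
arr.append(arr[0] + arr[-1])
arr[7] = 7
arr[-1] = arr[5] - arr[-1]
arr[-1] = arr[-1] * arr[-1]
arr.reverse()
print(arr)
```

[36, 2, 1, 0, 0, 6, 9, 9]

insert 1 at 4 → [9, 6, 0, 0, 1]
insert 9 at 0 → [9, 9, 6, 0, 0, 1]
append arr[-1]+arr[-1] = 1+1 = 2 → [9, 9, 6, 0, 0, 1, 2]
append arr[0]+arr[-1] = 9+2 = 11 → [9, 9, 6, 0, 0, 1, 2, 11]
arr[7] = 7 → [9, 9, 6, 0, 0, 1, 2, 7]
arr[-1] = arr[5]-arr[-1] = 1-7 = -6 → [9, 9, 6, 0, 0, 1, 2, -6]
arr[-1] = arr[-1]*arr[-1] = (-6)*(-6) = 36 → [9, 9, 6, 0, 0, 1, 2, 36]
reverse → [36, 2, 1, 0, 0, 6, 9, 9]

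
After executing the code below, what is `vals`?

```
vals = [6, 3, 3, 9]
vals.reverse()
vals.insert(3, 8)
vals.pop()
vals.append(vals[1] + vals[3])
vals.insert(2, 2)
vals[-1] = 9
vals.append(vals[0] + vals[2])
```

[9, 3, 2, 3, 8, 9, 11]

reverse → [9, 3, 3, 6]
insert 8 at 3 → [9, 3, 3, 8, 6]
pop() removes 6 → [9, 3, 3, 8]
append vals[1]+vals[3] = 3+8 = 11 → [9, 3, 3, 8, 11]
insert 2 at 2 → [9, 3, 2, 3, 8, 11]
vals[-1] = 9 → [9, 3, 2, 3, 8, 9]
append vals[0]+vals[2] = 9+2 = 11 → [9, 3, 2, 3, 8, 9, 11]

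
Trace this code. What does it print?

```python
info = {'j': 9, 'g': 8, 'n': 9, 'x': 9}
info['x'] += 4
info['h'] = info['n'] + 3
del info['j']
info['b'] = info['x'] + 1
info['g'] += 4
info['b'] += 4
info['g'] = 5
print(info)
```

info['x'] = 9+4 = 13 → {'j': 9, 'g': 8, 'n': 9, 'x': 13}
info['h'] = info['n']+3 = 12 → {'j': 9, 'g': 8, 'n': 9, 'x': 13, 'h': 12}
del 'j' → {'g': 8, 'n': 9, 'x': 13, 'h': 12}
info['b'] = info['x']+1 = 14 → {'g': 8, 'n': 9, 'x': 13, 'h': 12, 'b': 14}
info['g'] = 8+4 = 12 → {'g': 12, 'n': 9, 'x': 13, 'h': 12, 'b': 14}
info['b'] = 14+4 = 18 → {'g': 12, 'n': 9, 'x': 13, 'h': 12, 'b': 18}
info['g'] = 5 → {'g': 5, 'n': 9, 'x': 13, 'h': 12, 'b': 18}

{'g': 5, 'n': 9, 'x': 13, 'h': 12, 'b': 18}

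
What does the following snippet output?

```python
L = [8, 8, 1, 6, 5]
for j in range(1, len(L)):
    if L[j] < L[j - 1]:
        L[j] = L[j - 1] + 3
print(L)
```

j=1: 8>=8, unchanged → [8, 8, 1, 6, 5]
j=2: 1<8, L[2] = 8+3 = 11 → [8, 8, 11, 6, 5]
j=3: 6<11, L[3] = 11+3 = 14 → [8, 8, 11, 14, 5]
j=4: 5<14, L[4] = 14+3 = 17 → [8, 8, 11, 14, 17]

[8, 8, 11, 14, 17]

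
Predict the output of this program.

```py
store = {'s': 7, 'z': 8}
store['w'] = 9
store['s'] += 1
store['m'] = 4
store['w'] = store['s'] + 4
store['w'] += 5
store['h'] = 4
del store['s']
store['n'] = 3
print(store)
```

store['w'] = 9 → {'s': 7, 'z': 8, 'w': 9}
store['s'] = 7+1 = 8 → {'s': 8, 'z': 8, 'w': 9}
store['m'] = 4 → {'s': 8, 'z': 8, 'w': 9, 'm': 4}
store['w'] = store['s']+4 = 12 → {'s': 8, 'z': 8, 'w': 12, 'm': 4}
store['w'] = 12+5 = 17 → {'s': 8, 'z': 8, 'w': 17, 'm': 4}
store['h'] = 4 → {'s': 8, 'z': 8, 'w': 17, 'm': 4, 'h': 4}
del 's' → {'z': 8, 'w': 17, 'm': 4, 'h': 4}
store['n'] = 3 → {'z': 8, 'w': 17, 'm': 4, 'h': 4, 'n': 3}

{'z': 8, 'w': 17, 'm': 4, 'h': 4, 'n': 3}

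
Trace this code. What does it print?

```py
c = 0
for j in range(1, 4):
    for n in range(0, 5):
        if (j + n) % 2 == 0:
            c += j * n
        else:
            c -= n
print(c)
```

j=1,n=0: odd sum, c = 0-0 = 0
j=1,n=1: even sum, c = 0+1 = 1
j=1,n=2: odd sum, c = 1-2 = -1
j=1,n=3: even sum, c = (-1)+3 = 2
j=1,n=4: odd sum, c = 2-4 = -2
j=2,n=0: even sum, c = (-2)+0 = -2
j=2,n=1: odd sum, c = (-2)-1 = -3
j=2,n=2: even sum, c = (-3)+4 = 1
j=2,n=3: odd sum, c = 1-3 = -2
j=2,n=4: even sum, c = (-2)+8 = 6
j=3,n=0: odd sum, c = 6-0 = 6
j=3,n=1: even sum, c = 6+3 = 9
j=3,n=2: odd sum, c = 9-2 = 7
j=3,n=3: even sum, c = 7+9 = 16
j=3,n=4: odd sum, c = 16-4 = 12

12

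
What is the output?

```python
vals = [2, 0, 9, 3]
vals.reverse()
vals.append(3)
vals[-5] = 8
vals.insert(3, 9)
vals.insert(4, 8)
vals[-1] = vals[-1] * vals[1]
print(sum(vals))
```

63

reverse → [3, 9, 0, 2]
append 3 → [3, 9, 0, 2, 3]
vals[-5] = 8 → [8, 9, 0, 2, 3]
insert 9 at 3 → [8, 9, 0, 9, 2, 3]
insert 8 at 4 → [8, 9, 0, 9, 8, 2, 3]
vals[-1] = vals[-1]*vals[1] = 3*9 = 27 → [8, 9, 0, 9, 8, 2, 27]
sum = 63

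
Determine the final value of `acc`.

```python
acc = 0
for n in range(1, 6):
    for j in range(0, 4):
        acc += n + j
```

n=1,j=0: acc = 0+1 = 1
n=1,j=1: acc = 1+2 = 3
n=1,j=2: acc = 3+3 = 6
n=1,j=3: acc = 6+4 = 10
n=2,j=0: acc = 10+2 = 12
n=2,j=1: acc = 12+3 = 15
n=2,j=2: acc = 15+4 = 19
n=2,j=3: acc = 19+5 = 24
n=3,j=0: acc = 24+3 = 27
n=3,j=1: acc = 27+4 = 31
n=3,j=2: acc = 31+5 = 36
n=3,j=3: acc = 36+6 = 42
n=4,j=0: acc = 42+4 = 46
n=4,j=1: acc = 46+5 = 51
n=4,j=2: acc = 51+6 = 57
n=4,j=3: acc = 57+7 = 64
n=5,j=0: acc = 64+5 = 69
n=5,j=1: acc = 69+6 = 75
n=5,j=2: acc = 75+7 = 82
n=5,j=3: acc = 82+8 = 90

90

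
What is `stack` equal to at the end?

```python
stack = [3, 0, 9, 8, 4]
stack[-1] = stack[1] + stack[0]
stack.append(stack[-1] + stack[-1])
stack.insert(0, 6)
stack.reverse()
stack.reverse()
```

stack[-1] = stack[1]+stack[0] = 0+3 = 3 → [3, 0, 9, 8, 3]
append stack[-1]+stack[-1] = 3+3 = 6 → [3, 0, 9, 8, 3, 6]
insert 6 at 0 → [6, 3, 0, 9, 8, 3, 6]
reverse → [6, 3, 8, 9, 0, 3, 6]
reverse → [6, 3, 0, 9, 8, 3, 6]

[6, 3, 0, 9, 8, 3, 6]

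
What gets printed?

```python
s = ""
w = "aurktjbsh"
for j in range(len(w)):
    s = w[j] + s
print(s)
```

j=0: prepend 'a' → 'a'
j=1: prepend 'u' → 'ua'
j=2: prepend 'r' → 'rua'
j=3: prepend 'k' → 'krua'
j=4: prepend 't' → 'tkrua'
j=5: prepend 'j' → 'jtkrua'
j=6: prepend 'b' → 'bjtkrua'
j=7: prepend 's' → 'sbjtkrua'
j=8: prepend 'h' → 'hsbjtkrua'

hsbjtkrua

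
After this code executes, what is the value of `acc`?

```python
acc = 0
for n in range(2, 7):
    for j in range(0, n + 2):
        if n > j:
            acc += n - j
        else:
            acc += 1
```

n=2,j=0: 2>0, acc = 0+2 = 2
n=2,j=1: 2>1, acc = 2+1 = 3
n=2,j=2: not 2>2, acc = 3+1 = 4
n=2,j=3: not 2>3, acc = 4+1 = 5
n=3,j=0: 3>0, acc = 5+3 = 8
n=3,j=1: 3>1, acc = 8+2 = 10
n=3,j=2: 3>2, acc = 10+1 = 11
n=3,j=3: not 3>3, acc = 11+1 = 12
n=3,j=4: not 3>4, acc = 12+1 = 13
n=4,j=0: 4>0, acc = 13+4 = 17
n=4,j=1: 4>1, acc = 17+3 = 20
n=4,j=2: 4>2, acc = 20+2 = 22
n=4,j=3: 4>3, acc = 22+1 = 23
n=4,j=4: not 4>4, acc = 23+1 = 24
n=4,j=5: not 4>5, acc = 24+1 = 25
n=5,j=0: 5>0, acc = 25+5 = 30
n=5,j=1: 5>1, acc = 30+4 = 34
n=5,j=2: 5>2, acc = 34+3 = 37
n=5,j=3: 5>3, acc = 37+2 = 39
n=5,j=4: 5>4, acc = 39+1 = 40
n=5,j=5: not 5>5, acc = 40+1 = 41
n=5,j=6: not 5>6, acc = 41+1 = 42
n=6,j=0: 6>0, acc = 42+6 = 48
n=6,j=1: 6>1, acc = 48+5 = 53
n=6,j=2: 6>2, acc = 53+4 = 57
n=6,j=3: 6>3, acc = 57+3 = 60
n=6,j=4: 6>4, acc = 60+2 = 62
n=6,j=5: 6>5, acc = 62+1 = 63
n=6,j=6: not 6>6, acc = 63+1 = 64
n=6,j=7: not 6>7, acc = 64+1 = 65

65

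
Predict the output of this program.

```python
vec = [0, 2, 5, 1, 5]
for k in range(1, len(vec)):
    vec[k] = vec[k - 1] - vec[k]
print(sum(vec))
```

k=1: vec[1] = 0-2 = -2 → [0, -2, 5, 1, 5]
k=2: vec[2] = (-2)-5 = -7 → [0, -2, -7, 1, 5]
k=3: vec[3] = (-7)-1 = -8 → [0, -2, -7, -8, 5]
k=4: vec[4] = (-8)-5 = -13 → [0, -2, -7, -8, -13]
sum = -30

-30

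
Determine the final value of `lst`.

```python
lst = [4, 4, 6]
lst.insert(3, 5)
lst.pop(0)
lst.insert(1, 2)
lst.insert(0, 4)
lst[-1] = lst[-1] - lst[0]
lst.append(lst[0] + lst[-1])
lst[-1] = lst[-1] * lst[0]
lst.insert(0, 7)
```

[7, 4, 4, 2, 6, 1, 20]

insert 5 at 3 → [4, 4, 6, 5]
pop(0) removes 4 → [4, 6, 5]
insert 2 at 1 → [4, 2, 6, 5]
insert 4 at 0 → [4, 4, 2, 6, 5]
lst[-1] = lst[-1]-lst[0] = 5-4 = 1 → [4, 4, 2, 6, 1]
append lst[0]+lst[-1] = 4+1 = 5 → [4, 4, 2, 6, 1, 5]
lst[-1] = lst[-1]*lst[0] = 5*4 = 20 → [4, 4, 2, 6, 1, 20]
insert 7 at 0 → [7, 4, 4, 2, 6, 1, 20]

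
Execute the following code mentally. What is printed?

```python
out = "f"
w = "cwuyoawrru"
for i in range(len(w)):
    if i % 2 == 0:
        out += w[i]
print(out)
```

i=0: add 'c' → 'fc'
i=1: skip
i=2: add 'u' → 'fcu'
i=3: skip
i=4: add 'o' → 'fcuo'
i=5: skip
i=6: add 'w' → 'fcuow'
i=7: skip
i=8: add 'r' → 'fcuowr'
i=9: skip

fcuowr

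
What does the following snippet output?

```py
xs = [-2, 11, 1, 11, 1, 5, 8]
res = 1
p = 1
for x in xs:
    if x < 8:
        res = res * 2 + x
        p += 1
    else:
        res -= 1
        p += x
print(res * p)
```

-70

x=-2: <8, res = 1*2+(-2) = 0; p=2
x=11: not <8, res = 0-1 = -1; p=13
x=1: <8, res = (-1)*2+1 = -1; p=14
x=11: not <8, res = (-1)-1 = -2; p=25
x=1: <8, res = (-2)*2+1 = -3; p=26
x=5: <8, res = (-3)*2+5 = -1; p=27
x=8: not <8, res = (-1)-1 = -2; p=35
res*p = (-2)*35 = -70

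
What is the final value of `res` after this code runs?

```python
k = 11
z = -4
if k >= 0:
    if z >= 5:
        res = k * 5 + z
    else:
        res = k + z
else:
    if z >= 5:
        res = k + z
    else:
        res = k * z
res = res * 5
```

k=11, z=-4
k >= 0 is True; z >= 5 is False
→ res = k + z = 7
res = 7*5 = 35

35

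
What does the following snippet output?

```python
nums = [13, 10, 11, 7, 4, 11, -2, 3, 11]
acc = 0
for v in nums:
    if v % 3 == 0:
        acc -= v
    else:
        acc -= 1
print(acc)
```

v=13: not %3==0, acc = 0-1 = -1
v=10: not %3==0, acc = (-1)-1 = -2
v=11: not %3==0, acc = (-2)-1 = -3
v=7: not %3==0, acc = (-3)-1 = -4
v=4: not %3==0, acc = (-4)-1 = -5
v=11: not %3==0, acc = (-5)-1 = -6
v=-2: not %3==0, acc = (-6)-1 = -7
v=3: %3==0, acc = (-7)-3 = -10
v=11: not %3==0, acc = (-10)-1 = -11

-11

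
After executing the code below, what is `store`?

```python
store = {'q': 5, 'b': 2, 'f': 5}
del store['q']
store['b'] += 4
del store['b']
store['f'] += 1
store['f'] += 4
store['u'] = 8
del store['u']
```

{'f': 10}

del 'q' → {'b': 2, 'f': 5}
store['b'] = 2+4 = 6 → {'b': 6, 'f': 5}
del 'b' → {'f': 5}
store['f'] = 5+1 = 6 → {'f': 6}
store['f'] = 6+4 = 10 → {'f': 10}
store['u'] = 8 → {'f': 10, 'u': 8}
del 'u' → {'f': 10}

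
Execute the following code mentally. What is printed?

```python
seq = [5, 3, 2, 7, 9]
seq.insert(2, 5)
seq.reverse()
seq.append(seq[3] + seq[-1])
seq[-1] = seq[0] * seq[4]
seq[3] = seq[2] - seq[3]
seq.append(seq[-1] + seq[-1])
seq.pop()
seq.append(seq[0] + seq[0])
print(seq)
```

[9, 7, 2, -3, 3, 5, 27, 18]

insert 5 at 2 → [5, 3, 5, 2, 7, 9]
reverse → [9, 7, 2, 5, 3, 5]
append seq[3]+seq[-1] = 5+5 = 10 → [9, 7, 2, 5, 3, 5, 10]
seq[-1] = seq[0]*seq[4] = 9*3 = 27 → [9, 7, 2, 5, 3, 5, 27]
seq[3] = seq[2]-seq[3] = 2-5 = -3 → [9, 7, 2, -3, 3, 5, 27]
append seq[-1]+seq[-1] = 27+27 = 54 → [9, 7, 2, -3, 3, 5, 27, 54]
pop() removes 54 → [9, 7, 2, -3, 3, 5, 27]
append seq[0]+seq[0] = 9+9 = 18 → [9, 7, 2, -3, 3, 5, 27, 18]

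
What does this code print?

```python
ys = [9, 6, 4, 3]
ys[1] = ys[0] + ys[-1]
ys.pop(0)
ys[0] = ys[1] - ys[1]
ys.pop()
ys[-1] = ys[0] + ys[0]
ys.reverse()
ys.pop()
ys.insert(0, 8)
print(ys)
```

ys[1] = ys[0]+ys[-1] = 9+3 = 12 → [9, 12, 4, 3]
pop(0) removes 9 → [12, 4, 3]
ys[0] = ys[1]-ys[1] = 4-4 = 0 → [0, 4, 3]
pop() removes 3 → [0, 4]
ys[-1] = ys[0]+ys[0] = 0+0 = 0 → [0, 0]
reverse → [0, 0]
pop() removes 0 → [0]
insert 8 at 0 → [8, 0]

[8, 0]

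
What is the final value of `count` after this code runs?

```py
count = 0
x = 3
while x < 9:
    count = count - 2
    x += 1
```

-12

x=3: count = 0-2 = -2
x=4: count = (-2)-2 = -4
x=5: count = (-4)-2 = -6
x=6: count = (-6)-2 = -8
x=7: count = (-8)-2 = -10
x=8: count = (-10)-2 = -12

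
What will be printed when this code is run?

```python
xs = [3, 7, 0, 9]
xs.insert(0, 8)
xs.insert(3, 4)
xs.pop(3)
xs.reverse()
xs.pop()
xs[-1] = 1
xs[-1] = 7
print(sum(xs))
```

insert 8 at 0 → [8, 3, 7, 0, 9]
insert 4 at 3 → [8, 3, 7, 4, 0, 9]
pop(3) removes 4 → [8, 3, 7, 0, 9]
reverse → [9, 0, 7, 3, 8]
pop() removes 8 → [9, 0, 7, 3]
xs[-1] = 1 → [9, 0, 7, 1]
xs[-1] = 7 → [9, 0, 7, 7]
sum = 23

23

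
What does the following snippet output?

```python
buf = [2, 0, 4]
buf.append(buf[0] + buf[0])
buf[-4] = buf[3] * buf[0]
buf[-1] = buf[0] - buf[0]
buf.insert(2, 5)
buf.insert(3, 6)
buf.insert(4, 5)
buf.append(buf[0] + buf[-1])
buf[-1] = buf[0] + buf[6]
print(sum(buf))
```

append buf[0]+buf[0] = 2+2 = 4 → [2, 0, 4, 4]
buf[-4] = buf[3]*buf[0] = 4*2 = 8 → [8, 0, 4, 4]
buf[-1] = buf[0]-buf[0] = 8-8 = 0 → [8, 0, 4, 0]
insert 5 at 2 → [8, 0, 5, 4, 0]
insert 6 at 3 → [8, 0, 5, 6, 4, 0]
insert 5 at 4 → [8, 0, 5, 6, 5, 4, 0]
append buf[0]+buf[-1] = 8+0 = 8 → [8, 0, 5, 6, 5, 4, 0, 8]
buf[-1] = buf[0]+buf[6] = 8+0 = 8 → [8, 0, 5, 6, 5, 4, 0, 8]
sum = 36

36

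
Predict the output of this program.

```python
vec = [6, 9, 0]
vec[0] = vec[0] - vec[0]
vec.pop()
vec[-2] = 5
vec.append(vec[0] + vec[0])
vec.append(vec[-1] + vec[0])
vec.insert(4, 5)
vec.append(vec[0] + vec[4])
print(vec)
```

[5, 9, 10, 15, 5, 10]

vec[0] = vec[0]-vec[0] = 6-6 = 0 → [0, 9, 0]
pop() removes 0 → [0, 9]
vec[-2] = 5 → [5, 9]
append vec[0]+vec[0] = 5+5 = 10 → [5, 9, 10]
append vec[-1]+vec[0] = 10+5 = 15 → [5, 9, 10, 15]
insert 5 at 4 → [5, 9, 10, 15, 5]
append vec[0]+vec[4] = 5+5 = 10 → [5, 9, 10, 15, 5, 10]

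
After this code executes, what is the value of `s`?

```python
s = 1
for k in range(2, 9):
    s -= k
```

k=2: s = 1-2 = -1
k=3: s = (-1)-3 = -4
k=4: s = (-4)-4 = -8
k=5: s = (-8)-5 = -13
k=6: s = (-13)-6 = -19
k=7: s = (-19)-7 = -26
k=8: s = (-26)-8 = -34

-34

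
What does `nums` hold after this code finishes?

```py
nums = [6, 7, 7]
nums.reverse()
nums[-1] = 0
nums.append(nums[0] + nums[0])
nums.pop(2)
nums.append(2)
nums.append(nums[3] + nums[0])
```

[7, 7, 14, 2, 9]

reverse → [7, 7, 6]
nums[-1] = 0 → [7, 7, 0]
append nums[0]+nums[0] = 7+7 = 14 → [7, 7, 0, 14]
pop(2) removes 0 → [7, 7, 14]
append 2 → [7, 7, 14, 2]
append nums[3]+nums[0] = 2+7 = 9 → [7, 7, 14, 2, 9]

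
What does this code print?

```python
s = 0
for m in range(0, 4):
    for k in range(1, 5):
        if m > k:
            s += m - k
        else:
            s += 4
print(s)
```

56

m=0,k=1: not 0>1, s = 0+4 = 4
m=0,k=2: not 0>2, s = 4+4 = 8
m=0,k=3: not 0>3, s = 8+4 = 12
m=0,k=4: not 0>4, s = 12+4 = 16
m=1,k=1: not 1>1, s = 16+4 = 20
m=1,k=2: not 1>2, s = 20+4 = 24
m=1,k=3: not 1>3, s = 24+4 = 28
m=1,k=4: not 1>4, s = 28+4 = 32
m=2,k=1: 2>1, s = 32+1 = 33
m=2,k=2: not 2>2, s = 33+4 = 37
m=2,k=3: not 2>3, s = 37+4 = 41
m=2,k=4: not 2>4, s = 41+4 = 45
m=3,k=1: 3>1, s = 45+2 = 47
m=3,k=2: 3>2, s = 47+1 = 48
m=3,k=3: not 3>3, s = 48+4 = 52
m=3,k=4: not 3>4, s = 52+4 = 56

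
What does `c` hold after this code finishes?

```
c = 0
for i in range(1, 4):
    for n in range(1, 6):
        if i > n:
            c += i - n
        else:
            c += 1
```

i=1,n=1: not 1>1, c = 0+1 = 1
i=1,n=2: not 1>2, c = 1+1 = 2
i=1,n=3: not 1>3, c = 2+1 = 3
i=1,n=4: not 1>4, c = 3+1 = 4
i=1,n=5: not 1>5, c = 4+1 = 5
i=2,n=1: 2>1, c = 5+1 = 6
i=2,n=2: not 2>2, c = 6+1 = 7
i=2,n=3: not 2>3, c = 7+1 = 8
i=2,n=4: not 2>4, c = 8+1 = 9
i=2,n=5: not 2>5, c = 9+1 = 10
i=3,n=1: 3>1, c = 10+2 = 12
i=3,n=2: 3>2, c = 12+1 = 13
i=3,n=3: not 3>3, c = 13+1 = 14
i=3,n=4: not 3>4, c = 14+1 = 15
i=3,n=5: not 3>5, c = 15+1 = 16

16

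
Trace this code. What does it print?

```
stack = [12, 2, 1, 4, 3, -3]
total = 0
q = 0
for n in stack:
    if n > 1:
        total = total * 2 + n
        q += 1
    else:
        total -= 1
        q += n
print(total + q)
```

n=12: >1, total = 0*2+12 = 12; q=1
n=2: >1, total = 12*2+2 = 26; q=2
n=1: not >1, total = 26-1 = 25; q=3
n=4: >1, total = 25*2+4 = 54; q=4
n=3: >1, total = 54*2+3 = 111; q=5
n=-3: not >1, total = 111-1 = 110; q=2
total+q = 110+2 = 112

112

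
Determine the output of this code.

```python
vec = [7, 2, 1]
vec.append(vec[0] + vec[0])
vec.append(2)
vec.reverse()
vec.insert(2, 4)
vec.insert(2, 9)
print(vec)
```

[2, 14, 9, 4, 1, 2, 7]

append vec[0]+vec[0] = 7+7 = 14 → [7, 2, 1, 14]
append 2 → [7, 2, 1, 14, 2]
reverse → [2, 14, 1, 2, 7]
insert 4 at 2 → [2, 14, 4, 1, 2, 7]
insert 9 at 2 → [2, 14, 9, 4, 1, 2, 7]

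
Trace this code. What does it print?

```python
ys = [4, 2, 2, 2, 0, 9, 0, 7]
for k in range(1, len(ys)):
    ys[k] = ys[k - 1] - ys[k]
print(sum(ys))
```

k=1: ys[1] = 4-2 = 2 → [4, 2, 2, 2, 0, 9, 0, 7]
k=2: ys[2] = 2-2 = 0 → [4, 2, 0, 2, 0, 9, 0, 7]
k=3: ys[3] = 0-2 = -2 → [4, 2, 0, -2, 0, 9, 0, 7]
k=4: ys[4] = (-2)-0 = -2 → [4, 2, 0, -2, -2, 9, 0, 7]
k=5: ys[5] = (-2)-9 = -11 → [4, 2, 0, -2, -2, -11, 0, 7]
k=6: ys[6] = (-11)-0 = -11 → [4, 2, 0, -2, -2, -11, -11, 7]
k=7: ys[7] = (-11)-7 = -18 → [4, 2, 0, -2, -2, -11, -11, -18]
sum = -38

-38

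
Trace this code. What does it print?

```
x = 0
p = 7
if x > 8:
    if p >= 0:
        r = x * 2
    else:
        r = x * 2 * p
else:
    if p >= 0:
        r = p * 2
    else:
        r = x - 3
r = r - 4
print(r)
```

x=0, p=7
x > 8 is False; p >= 0 is True
→ r = p * 2 = 14
r = 14-4 = 10

10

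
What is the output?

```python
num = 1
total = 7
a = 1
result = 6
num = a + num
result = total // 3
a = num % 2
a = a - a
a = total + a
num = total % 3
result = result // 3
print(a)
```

7

num = 1+1 = 2
result = 7//3 = 2
a = 2%2 = 0
a = 0-0 = 0
a = 7+0 = 7
num = 7%3 = 1
result = 2//3 = 0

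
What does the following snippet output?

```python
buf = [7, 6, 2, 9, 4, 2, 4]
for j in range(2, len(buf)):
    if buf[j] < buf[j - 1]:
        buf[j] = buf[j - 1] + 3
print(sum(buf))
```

76

j=2: 2<6, buf[2] = 6+3 = 9 → [7, 6, 9, 9, 4, 2, 4]
j=3: 9>=9, unchanged → [7, 6, 9, 9, 4, 2, 4]
j=4: 4<9, buf[4] = 9+3 = 12 → [7, 6, 9, 9, 12, 2, 4]
j=5: 2<12, buf[5] = 12+3 = 15 → [7, 6, 9, 9, 12, 15, 4]
j=6: 4<15, buf[6] = 15+3 = 18 → [7, 6, 9, 9, 12, 15, 18]
sum = 76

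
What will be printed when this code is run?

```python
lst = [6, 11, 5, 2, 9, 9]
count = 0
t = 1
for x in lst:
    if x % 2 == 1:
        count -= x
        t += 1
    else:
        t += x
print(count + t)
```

-21

x=6: not odd; t=7
x=11: odd, count = 0-11 = -11; t=8
x=5: odd, count = (-11)-5 = -16; t=9
x=2: not odd; t=11
x=9: odd, count = (-16)-9 = -25; t=12
x=9: odd, count = (-25)-9 = -34; t=13
count+t = (-34)+13 = -21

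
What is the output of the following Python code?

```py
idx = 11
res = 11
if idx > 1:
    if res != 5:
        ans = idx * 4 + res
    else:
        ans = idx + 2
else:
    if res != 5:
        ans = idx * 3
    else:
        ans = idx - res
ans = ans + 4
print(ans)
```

idx=11, res=11
idx > 1 is True; res != 5 is True
→ ans = idx * 4 + res = 55
ans = 55+4 = 59

59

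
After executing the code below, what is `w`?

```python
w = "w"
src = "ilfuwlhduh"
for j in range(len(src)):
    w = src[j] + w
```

j=0: prepend 'i' → 'iw'
j=1: prepend 'l' → 'liw'
j=2: prepend 'f' → 'fliw'
j=3: prepend 'u' → 'ufliw'
j=4: prepend 'w' → 'wufliw'
j=5: prepend 'l' → 'lwufliw'
j=6: prepend 'h' → 'hlwufliw'
j=7: prepend 'd' → 'dhlwufliw'
j=8: prepend 'u' → 'udhlwufliw'
j=9: prepend 'h' → 'hudhlwufliw'

'hudhlwufliw'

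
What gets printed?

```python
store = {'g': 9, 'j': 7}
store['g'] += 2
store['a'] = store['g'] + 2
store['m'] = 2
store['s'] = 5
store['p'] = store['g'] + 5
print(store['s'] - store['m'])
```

store['g'] = 9+2 = 11 → {'g': 11, 'j': 7}
store['a'] = store['g']+2 = 13 → {'g': 11, 'j': 7, 'a': 13}
store['m'] = 2 → {'g': 11, 'j': 7, 'a': 13, 'm': 2}
store['s'] = 5 → {'g': 11, 'j': 7, 'a': 13, 'm': 2, 's': 5}
store['p'] = store['g']+5 = 16 → {'g': 11, 'j': 7, 'a': 13, 'm': 2, 's': 5, 'p': 16}
store['s']-store['m'] = 5-2 = 3

3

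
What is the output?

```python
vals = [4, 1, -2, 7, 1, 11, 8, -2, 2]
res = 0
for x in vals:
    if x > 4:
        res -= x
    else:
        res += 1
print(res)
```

-20

x=4: not >4, res = 0+1 = 1
x=1: not >4, res = 1+1 = 2
x=-2: not >4, res = 2+1 = 3
x=7: >4, res = 3-7 = -4
x=1: not >4, res = (-4)+1 = -3
x=11: >4, res = (-3)-11 = -14
x=8: >4, res = (-14)-8 = -22
x=-2: not >4, res = (-22)+1 = -21
x=2: not >4, res = (-21)+1 = -20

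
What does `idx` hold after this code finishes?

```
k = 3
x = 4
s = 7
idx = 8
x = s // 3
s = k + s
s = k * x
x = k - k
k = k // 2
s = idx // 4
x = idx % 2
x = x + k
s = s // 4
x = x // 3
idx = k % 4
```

1

x = 7//3 = 2
s = 3+7 = 10
s = 3*2 = 6
x = 3-3 = 0
k = 3//2 = 1
s = 8//4 = 2
x = 8%2 = 0
x = 0+1 = 1
s = 2//4 = 0
x = 1//3 = 0
idx = 1%4 = 1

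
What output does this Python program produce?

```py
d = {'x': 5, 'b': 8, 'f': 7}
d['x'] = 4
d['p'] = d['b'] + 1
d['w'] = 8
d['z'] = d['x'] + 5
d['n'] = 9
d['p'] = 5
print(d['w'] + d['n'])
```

d['x'] = 4 → {'x': 4, 'b': 8, 'f': 7}
d['p'] = d['b']+1 = 9 → {'x': 4, 'b': 8, 'f': 7, 'p': 9}
d['w'] = 8 → {'x': 4, 'b': 8, 'f': 7, 'p': 9, 'w': 8}
d['z'] = d['x']+5 = 9 → {'x': 4, 'b': 8, 'f': 7, 'p': 9, 'w': 8, 'z': 9}
d['n'] = 9 → {'x': 4, 'b': 8, 'f': 7, 'p': 9, 'w': 8, 'z': 9, 'n': 9}
d['p'] = 5 → {'x': 4, 'b': 8, 'f': 7, 'p': 5, 'w': 8, 'z': 9, 'n': 9}
d['w']+d['n'] = 8+9 = 17

17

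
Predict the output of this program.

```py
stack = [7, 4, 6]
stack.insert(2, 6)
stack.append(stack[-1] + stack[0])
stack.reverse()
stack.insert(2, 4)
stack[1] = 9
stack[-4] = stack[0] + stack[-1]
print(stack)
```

insert 6 at 2 → [7, 4, 6, 6]
append stack[-1]+stack[0] = 6+7 = 13 → [7, 4, 6, 6, 13]
reverse → [13, 6, 6, 4, 7]
insert 4 at 2 → [13, 6, 4, 6, 4, 7]
stack[1] = 9 → [13, 9, 4, 6, 4, 7]
stack[-4] = stack[0]+stack[-1] = 13+7 = 20 → [13, 9, 20, 6, 4, 7]

[13, 9, 20, 6, 4, 7]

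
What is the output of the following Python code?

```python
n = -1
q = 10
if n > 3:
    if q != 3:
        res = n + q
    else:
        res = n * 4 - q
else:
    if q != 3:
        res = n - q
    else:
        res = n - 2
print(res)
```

-11

n=-1, q=10
n > 3 is False; q != 3 is True
→ res = n - q = -11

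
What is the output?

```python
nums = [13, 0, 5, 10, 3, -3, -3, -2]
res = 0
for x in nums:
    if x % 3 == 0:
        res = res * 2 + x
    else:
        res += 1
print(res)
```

x=13: not %3==0, res = 0+1 = 1
x=0: %3==0, res = 1*2+0 = 2
x=5: not %3==0, res = 2+1 = 3
x=10: not %3==0, res = 3+1 = 4
x=3: %3==0, res = 4*2+3 = 11
x=-3: %3==0, res = 11*2+(-3) = 19
x=-3: %3==0, res = 19*2+(-3) = 35
x=-2: not %3==0, res = 35+1 = 36

36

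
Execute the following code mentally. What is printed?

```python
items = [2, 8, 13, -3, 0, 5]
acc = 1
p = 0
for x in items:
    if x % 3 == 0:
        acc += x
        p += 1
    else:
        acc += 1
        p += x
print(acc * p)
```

60

x=2: not %3==0, acc = 1+1 = 2; p=2
x=8: not %3==0, acc = 2+1 = 3; p=10
x=13: not %3==0, acc = 3+1 = 4; p=23
x=-3: %3==0, acc = 4+(-3) = 1; p=24
x=0: %3==0, acc = 1+0 = 1; p=25
x=5: not %3==0, acc = 1+1 = 2; p=30
acc*p = 2*30 = 60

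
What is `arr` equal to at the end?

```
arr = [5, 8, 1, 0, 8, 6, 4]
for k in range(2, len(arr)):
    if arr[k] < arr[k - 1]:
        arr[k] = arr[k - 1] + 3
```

[5, 8, 11, 14, 17, 20, 23]

k=2: 1<8, arr[2] = 8+3 = 11 → [5, 8, 11, 0, 8, 6, 4]
k=3: 0<11, arr[3] = 11+3 = 14 → [5, 8, 11, 14, 8, 6, 4]
k=4: 8<14, arr[4] = 14+3 = 17 → [5, 8, 11, 14, 17, 6, 4]
k=5: 6<17, arr[5] = 17+3 = 20 → [5, 8, 11, 14, 17, 20, 4]
k=6: 4<20, arr[6] = 20+3 = 23 → [5, 8, 11, 14, 17, 20, 23]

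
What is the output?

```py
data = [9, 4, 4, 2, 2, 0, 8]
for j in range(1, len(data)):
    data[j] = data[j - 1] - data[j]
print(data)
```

[9, 5, 1, -1, -3, -3, -11]

j=1: data[1] = 9-4 = 5 → [9, 5, 4, 2, 2, 0, 8]
j=2: data[2] = 5-4 = 1 → [9, 5, 1, 2, 2, 0, 8]
j=3: data[3] = 1-2 = -1 → [9, 5, 1, -1, 2, 0, 8]
j=4: data[4] = (-1)-2 = -3 → [9, 5, 1, -1, -3, 0, 8]
j=5: data[5] = (-3)-0 = -3 → [9, 5, 1, -1, -3, -3, 8]
j=6: data[6] = (-3)-8 = -11 → [9, 5, 1, -1, -3, -3, -11]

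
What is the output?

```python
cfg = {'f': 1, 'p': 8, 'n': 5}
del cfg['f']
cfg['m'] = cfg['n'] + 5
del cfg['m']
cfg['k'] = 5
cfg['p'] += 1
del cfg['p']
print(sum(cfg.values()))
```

10

del 'f' → {'p': 8, 'n': 5}
cfg['m'] = cfg['n']+5 = 10 → {'p': 8, 'n': 5, 'm': 10}
del 'm' → {'p': 8, 'n': 5}
cfg['k'] = 5 → {'p': 8, 'n': 5, 'k': 5}
cfg['p'] = 8+1 = 9 → {'p': 9, 'n': 5, 'k': 5}
del 'p' → {'n': 5, 'k': 5}
sum of values = 10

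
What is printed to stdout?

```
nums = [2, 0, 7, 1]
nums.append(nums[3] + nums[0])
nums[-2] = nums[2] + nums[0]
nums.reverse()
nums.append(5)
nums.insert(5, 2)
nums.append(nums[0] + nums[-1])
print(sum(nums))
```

36

append nums[3]+nums[0] = 1+2 = 3 → [2, 0, 7, 1, 3]
nums[-2] = nums[2]+nums[0] = 7+2 = 9 → [2, 0, 7, 9, 3]
reverse → [3, 9, 7, 0, 2]
append 5 → [3, 9, 7, 0, 2, 5]
insert 2 at 5 → [3, 9, 7, 0, 2, 2, 5]
append nums[0]+nums[-1] = 3+5 = 8 → [3, 9, 7, 0, 2, 2, 5, 8]
sum = 36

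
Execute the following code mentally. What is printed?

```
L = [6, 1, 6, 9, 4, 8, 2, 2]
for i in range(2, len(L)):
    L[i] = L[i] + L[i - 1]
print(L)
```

[6, 1, 7, 16, 20, 28, 30, 32]

i=2: L[2] = 6+1 = 7 → [6, 1, 7, 9, 4, 8, 2, 2]
i=3: L[3] = 9+7 = 16 → [6, 1, 7, 16, 4, 8, 2, 2]
i=4: L[4] = 4+16 = 20 → [6, 1, 7, 16, 20, 8, 2, 2]
i=5: L[5] = 8+20 = 28 → [6, 1, 7, 16, 20, 28, 2, 2]
i=6: L[6] = 2+28 = 30 → [6, 1, 7, 16, 20, 28, 30, 2]
i=7: L[7] = 2+30 = 32 → [6, 1, 7, 16, 20, 28, 30, 32]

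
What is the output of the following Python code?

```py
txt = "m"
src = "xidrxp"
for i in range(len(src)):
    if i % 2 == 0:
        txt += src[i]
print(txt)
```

i=0: add 'x' → 'mx'
i=1: skip
i=2: add 'd' → 'mxd'
i=3: skip
i=4: add 'x' → 'mxdx'
i=5: skip

mxdx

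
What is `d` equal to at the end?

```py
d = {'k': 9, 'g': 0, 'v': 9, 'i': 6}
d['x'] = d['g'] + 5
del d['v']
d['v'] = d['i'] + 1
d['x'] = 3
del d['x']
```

{'k': 9, 'g': 0, 'i': 6, 'v': 7}

d['x'] = d['g']+5 = 5 → {'k': 9, 'g': 0, 'v': 9, 'i': 6, 'x': 5}
del 'v' → {'k': 9, 'g': 0, 'i': 6, 'x': 5}
d['v'] = d['i']+1 = 7 → {'k': 9, 'g': 0, 'i': 6, 'x': 5, 'v': 7}
d['x'] = 3 → {'k': 9, 'g': 0, 'i': 6, 'x': 3, 'v': 7}
del 'x' → {'k': 9, 'g': 0, 'i': 6, 'v': 7}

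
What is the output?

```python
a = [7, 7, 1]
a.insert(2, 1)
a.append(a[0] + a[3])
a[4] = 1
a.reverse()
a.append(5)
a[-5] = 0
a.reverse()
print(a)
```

insert 1 at 2 → [7, 7, 1, 1]
append a[0]+a[3] = 7+1 = 8 → [7, 7, 1, 1, 8]
a[4] = 1 → [7, 7, 1, 1, 1]
reverse → [1, 1, 1, 7, 7]
append 5 → [1, 1, 1, 7, 7, 5]
a[-5] = 0 → [1, 0, 1, 7, 7, 5]
reverse → [5, 7, 7, 1, 0, 1]

[5, 7, 7, 1, 0, 1]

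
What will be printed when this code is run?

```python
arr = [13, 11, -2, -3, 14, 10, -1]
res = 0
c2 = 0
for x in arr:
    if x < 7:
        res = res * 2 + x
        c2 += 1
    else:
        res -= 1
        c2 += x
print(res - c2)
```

-86

x=13: not <7, res = 0-1 = -1; c2=13
x=11: not <7, res = (-1)-1 = -2; c2=24
x=-2: <7, res = (-2)*2+(-2) = -6; c2=25
x=-3: <7, res = (-6)*2+(-3) = -15; c2=26
x=14: not <7, res = (-15)-1 = -16; c2=40
x=10: not <7, res = (-16)-1 = -17; c2=50
x=-1: <7, res = (-17)*2+(-1) = -35; c2=51
res-c2 = (-35)-51 = -86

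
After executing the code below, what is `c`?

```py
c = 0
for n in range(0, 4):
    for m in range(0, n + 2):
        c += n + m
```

n=0,m=0: c = 0+0 = 0
n=0,m=1: c = 0+1 = 1
n=1,m=0: c = 1+1 = 2
n=1,m=1: c = 2+2 = 4
n=1,m=2: c = 4+3 = 7
n=2,m=0: c = 7+2 = 9
n=2,m=1: c = 9+3 = 12
n=2,m=2: c = 12+4 = 16
n=2,m=3: c = 16+5 = 21
n=3,m=0: c = 21+3 = 24
n=3,m=1: c = 24+4 = 28
n=3,m=2: c = 28+5 = 33
n=3,m=3: c = 33+6 = 39
n=3,m=4: c = 39+7 = 46

46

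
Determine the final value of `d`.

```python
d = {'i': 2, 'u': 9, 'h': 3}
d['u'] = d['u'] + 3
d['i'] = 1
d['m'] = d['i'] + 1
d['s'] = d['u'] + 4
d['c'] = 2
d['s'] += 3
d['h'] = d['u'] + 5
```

d['u'] = d['u']+3 = 12 → {'i': 2, 'u': 12, 'h': 3}
d['i'] = 1 → {'i': 1, 'u': 12, 'h': 3}
d['m'] = d['i']+1 = 2 → {'i': 1, 'u': 12, 'h': 3, 'm': 2}
d['s'] = d['u']+4 = 16 → {'i': 1, 'u': 12, 'h': 3, 'm': 2, 's': 16}
d['c'] = 2 → {'i': 1, 'u': 12, 'h': 3, 'm': 2, 's': 16, 'c': 2}
d['s'] = 16+3 = 19 → {'i': 1, 'u': 12, 'h': 3, 'm': 2, 's': 19, 'c': 2}
d['h'] = d['u']+5 = 17 → {'i': 1, 'u': 12, 'h': 17, 'm': 2, 's': 19, 'c': 2}

{'i': 1, 'u': 12, 'h': 17, 'm': 2, 's': 19, 'c': 2}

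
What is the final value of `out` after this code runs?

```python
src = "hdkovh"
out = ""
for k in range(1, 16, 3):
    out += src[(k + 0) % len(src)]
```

'dvdvd'

k=1: add src[1]='d' → 'd'
k=4: add src[4]='v' → 'dv'
k=7: add src[1]='d' → 'dvd'
k=10: add src[4]='v' → 'dvdv'
k=13: add src[1]='d' → 'dvdvd'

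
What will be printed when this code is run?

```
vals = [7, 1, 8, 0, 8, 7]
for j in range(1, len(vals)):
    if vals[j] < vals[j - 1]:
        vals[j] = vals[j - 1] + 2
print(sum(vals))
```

72

j=1: 1<7, vals[1] = 7+2 = 9 → [7, 9, 8, 0, 8, 7]
j=2: 8<9, vals[2] = 9+2 = 11 → [7, 9, 11, 0, 8, 7]
j=3: 0<11, vals[3] = 11+2 = 13 → [7, 9, 11, 13, 8, 7]
j=4: 8<13, vals[4] = 13+2 = 15 → [7, 9, 11, 13, 15, 7]
j=5: 7<15, vals[5] = 15+2 = 17 → [7, 9, 11, 13, 15, 17]
sum = 72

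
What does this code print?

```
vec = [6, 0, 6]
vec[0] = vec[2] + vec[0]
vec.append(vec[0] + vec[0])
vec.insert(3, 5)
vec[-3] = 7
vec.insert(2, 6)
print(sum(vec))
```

54

vec[0] = vec[2]+vec[0] = 6+6 = 12 → [12, 0, 6]
append vec[0]+vec[0] = 12+12 = 24 → [12, 0, 6, 24]
insert 5 at 3 → [12, 0, 6, 5, 24]
vec[-3] = 7 → [12, 0, 7, 5, 24]
insert 6 at 2 → [12, 0, 6, 7, 5, 24]
sum = 54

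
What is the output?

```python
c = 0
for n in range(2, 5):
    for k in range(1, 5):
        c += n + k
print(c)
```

n=2,k=1: c = 0+3 = 3
n=2,k=2: c = 3+4 = 7
n=2,k=3: c = 7+5 = 12
n=2,k=4: c = 12+6 = 18
n=3,k=1: c = 18+4 = 22
n=3,k=2: c = 22+5 = 27
n=3,k=3: c = 27+6 = 33
n=3,k=4: c = 33+7 = 40
n=4,k=1: c = 40+5 = 45
n=4,k=2: c = 45+6 = 51
n=4,k=3: c = 51+7 = 58
n=4,k=4: c = 58+8 = 66

66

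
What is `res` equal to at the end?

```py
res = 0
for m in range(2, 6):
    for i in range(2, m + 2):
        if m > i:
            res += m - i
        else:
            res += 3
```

34

m=2,i=2: not 2>2, res = 0+3 = 3
m=2,i=3: not 2>3, res = 3+3 = 6
m=3,i=2: 3>2, res = 6+1 = 7
m=3,i=3: not 3>3, res = 7+3 = 10
m=3,i=4: not 3>4, res = 10+3 = 13
m=4,i=2: 4>2, res = 13+2 = 15
m=4,i=3: 4>3, res = 15+1 = 16
m=4,i=4: not 4>4, res = 16+3 = 19
m=4,i=5: not 4>5, res = 19+3 = 22
m=5,i=2: 5>2, res = 22+3 = 25
m=5,i=3: 5>3, res = 25+2 = 27
m=5,i=4: 5>4, res = 27+1 = 28
m=5,i=5: not 5>5, res = 28+3 = 31
m=5,i=6: not 5>6, res = 31+3 = 34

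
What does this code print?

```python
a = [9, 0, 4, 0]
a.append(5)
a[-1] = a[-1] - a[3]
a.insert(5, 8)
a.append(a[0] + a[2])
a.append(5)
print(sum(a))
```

append 5 → [9, 0, 4, 0, 5]
a[-1] = a[-1]-a[3] = 5-0 = 5 → [9, 0, 4, 0, 5]
insert 8 at 5 → [9, 0, 4, 0, 5, 8]
append a[0]+a[2] = 9+4 = 13 → [9, 0, 4, 0, 5, 8, 13]
append 5 → [9, 0, 4, 0, 5, 8, 13, 5]
sum = 44

44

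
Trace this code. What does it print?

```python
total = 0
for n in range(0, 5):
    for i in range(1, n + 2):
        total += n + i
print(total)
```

n=0,i=1: total = 0+1 = 1
n=1,i=1: total = 1+2 = 3
n=1,i=2: total = 3+3 = 6
n=2,i=1: total = 6+3 = 9
n=2,i=2: total = 9+4 = 13
n=2,i=3: total = 13+5 = 18
n=3,i=1: total = 18+4 = 22
n=3,i=2: total = 22+5 = 27
n=3,i=3: total = 27+6 = 33
n=3,i=4: total = 33+7 = 40
n=4,i=1: total = 40+5 = 45
n=4,i=2: total = 45+6 = 51
n=4,i=3: total = 51+7 = 58
n=4,i=4: total = 58+8 = 66
n=4,i=5: total = 66+9 = 75

75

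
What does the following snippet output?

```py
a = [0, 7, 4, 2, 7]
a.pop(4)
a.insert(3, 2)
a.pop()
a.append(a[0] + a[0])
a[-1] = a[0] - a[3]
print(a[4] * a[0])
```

0

pop(4) removes 7 → [0, 7, 4, 2]
insert 2 at 3 → [0, 7, 4, 2, 2]
pop() removes 2 → [0, 7, 4, 2]
append a[0]+a[0] = 0+0 = 0 → [0, 7, 4, 2, 0]
a[-1] = a[0]-a[3] = 0-2 = -2 → [0, 7, 4, 2, -2]
a[4]*a[0] = (-2)*0 = 0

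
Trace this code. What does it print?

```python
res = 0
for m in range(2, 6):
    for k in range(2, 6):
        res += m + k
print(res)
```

112

m=2,k=2: res = 0+4 = 4
m=2,k=3: res = 4+5 = 9
m=2,k=4: res = 9+6 = 15
m=2,k=5: res = 15+7 = 22
m=3,k=2: res = 22+5 = 27
m=3,k=3: res = 27+6 = 33
m=3,k=4: res = 33+7 = 40
m=3,k=5: res = 40+8 = 48
m=4,k=2: res = 48+6 = 54
m=4,k=3: res = 54+7 = 61
m=4,k=4: res = 61+8 = 69
m=4,k=5: res = 69+9 = 78
m=5,k=2: res = 78+7 = 85
m=5,k=3: res = 85+8 = 93
m=5,k=4: res = 93+9 = 102
m=5,k=5: res = 102+10 = 112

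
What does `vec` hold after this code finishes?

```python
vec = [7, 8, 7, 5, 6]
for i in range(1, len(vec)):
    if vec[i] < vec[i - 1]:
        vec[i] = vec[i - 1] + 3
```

i=1: 8>=7, unchanged → [7, 8, 7, 5, 6]
i=2: 7<8, vec[2] = 8+3 = 11 → [7, 8, 11, 5, 6]
i=3: 5<11, vec[3] = 11+3 = 14 → [7, 8, 11, 14, 6]
i=4: 6<14, vec[4] = 14+3 = 17 → [7, 8, 11, 14, 17]

[7, 8, 11, 14, 17]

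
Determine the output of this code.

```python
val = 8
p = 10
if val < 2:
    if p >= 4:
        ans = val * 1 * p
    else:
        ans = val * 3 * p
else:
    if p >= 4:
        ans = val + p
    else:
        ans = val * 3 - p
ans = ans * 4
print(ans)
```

val=8, p=10
val < 2 is False; p >= 4 is True
→ ans = val + p = 18
ans = 18*4 = 72

72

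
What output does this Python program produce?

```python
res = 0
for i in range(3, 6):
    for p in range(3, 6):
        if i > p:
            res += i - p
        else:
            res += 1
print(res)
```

i=3,p=3: not 3>3, res = 0+1 = 1
i=3,p=4: not 3>4, res = 1+1 = 2
i=3,p=5: not 3>5, res = 2+1 = 3
i=4,p=3: 4>3, res = 3+1 = 4
i=4,p=4: not 4>4, res = 4+1 = 5
i=4,p=5: not 4>5, res = 5+1 = 6
i=5,p=3: 5>3, res = 6+2 = 8
i=5,p=4: 5>4, res = 8+1 = 9
i=5,p=5: not 5>5, res = 9+1 = 10

10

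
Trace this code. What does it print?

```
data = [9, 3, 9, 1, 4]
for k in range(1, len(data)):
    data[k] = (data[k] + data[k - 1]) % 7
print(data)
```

[9, 5, 0, 1, 5]

k=1: data[1] = (3+9)%7 = 5 → [9, 5, 9, 1, 4]
k=2: data[2] = (9+5)%7 = 0 → [9, 5, 0, 1, 4]
k=3: data[3] = (1+0)%7 = 1 → [9, 5, 0, 1, 4]
k=4: data[4] = (4+1)%7 = 5 → [9, 5, 0, 1, 5]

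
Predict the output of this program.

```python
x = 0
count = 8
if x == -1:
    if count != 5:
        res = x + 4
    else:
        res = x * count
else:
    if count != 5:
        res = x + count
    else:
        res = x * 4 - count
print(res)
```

x=0, count=8
x == -1 is False; count != 5 is True
→ res = x + count = 8

8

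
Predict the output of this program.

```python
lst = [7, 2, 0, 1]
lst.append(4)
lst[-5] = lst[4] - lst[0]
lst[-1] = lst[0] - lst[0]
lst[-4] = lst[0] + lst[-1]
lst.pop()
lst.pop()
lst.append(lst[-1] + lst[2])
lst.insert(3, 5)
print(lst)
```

[-3, -3, 0, 5, 0]

append 4 → [7, 2, 0, 1, 4]
lst[-5] = lst[4]-lst[0] = 4-7 = -3 → [-3, 2, 0, 1, 4]
lst[-1] = lst[0]-lst[0] = (-3)-(-3) = 0 → [-3, 2, 0, 1, 0]
lst[-4] = lst[0]+lst[-1] = (-3)+0 = -3 → [-3, -3, 0, 1, 0]
pop() removes 0 → [-3, -3, 0, 1]
pop() removes 1 → [-3, -3, 0]
append lst[-1]+lst[2] = 0+0 = 0 → [-3, -3, 0, 0]
insert 5 at 3 → [-3, -3, 0, 5, 0]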